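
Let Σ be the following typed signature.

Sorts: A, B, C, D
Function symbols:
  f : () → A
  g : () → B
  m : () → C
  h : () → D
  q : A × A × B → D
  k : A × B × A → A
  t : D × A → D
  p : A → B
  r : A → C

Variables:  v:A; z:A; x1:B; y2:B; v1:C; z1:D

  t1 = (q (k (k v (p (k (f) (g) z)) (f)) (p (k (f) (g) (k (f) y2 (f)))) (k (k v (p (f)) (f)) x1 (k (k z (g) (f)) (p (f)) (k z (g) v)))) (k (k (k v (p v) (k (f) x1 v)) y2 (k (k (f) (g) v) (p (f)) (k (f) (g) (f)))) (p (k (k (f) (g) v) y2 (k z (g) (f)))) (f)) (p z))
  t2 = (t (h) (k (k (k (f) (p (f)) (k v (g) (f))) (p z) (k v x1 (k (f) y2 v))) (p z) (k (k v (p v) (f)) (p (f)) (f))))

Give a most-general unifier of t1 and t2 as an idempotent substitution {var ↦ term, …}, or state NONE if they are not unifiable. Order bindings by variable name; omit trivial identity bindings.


head clash or occurs-check failure — not unifiable

NONE (not unifiable)


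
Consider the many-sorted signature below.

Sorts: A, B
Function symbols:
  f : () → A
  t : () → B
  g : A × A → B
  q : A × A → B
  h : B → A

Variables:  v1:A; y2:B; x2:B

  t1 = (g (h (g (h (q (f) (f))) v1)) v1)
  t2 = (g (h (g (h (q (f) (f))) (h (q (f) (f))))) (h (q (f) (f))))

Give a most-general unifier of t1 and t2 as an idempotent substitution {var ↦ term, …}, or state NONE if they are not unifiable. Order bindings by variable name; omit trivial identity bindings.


{v1 ↦ (h (q (f) (f)))}


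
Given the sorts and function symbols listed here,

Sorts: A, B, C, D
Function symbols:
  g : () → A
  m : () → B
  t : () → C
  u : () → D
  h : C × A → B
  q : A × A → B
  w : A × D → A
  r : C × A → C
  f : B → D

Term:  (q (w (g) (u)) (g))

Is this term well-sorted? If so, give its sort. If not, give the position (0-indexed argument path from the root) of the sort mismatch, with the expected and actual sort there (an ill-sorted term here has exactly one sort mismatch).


well-sorted; sort = B

    (g) : A
    (u) : D
  (w (g) (u)) : A
  (g) : A
(q (w (g) (u)) (g)) : B


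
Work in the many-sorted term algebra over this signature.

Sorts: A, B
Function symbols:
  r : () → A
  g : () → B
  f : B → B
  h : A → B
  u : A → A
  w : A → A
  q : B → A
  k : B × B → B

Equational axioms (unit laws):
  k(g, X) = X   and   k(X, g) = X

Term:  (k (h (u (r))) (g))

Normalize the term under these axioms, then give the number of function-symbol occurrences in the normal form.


1. (k (h (u (r))) (g))  →  (h (u (r)))
normal form: (h (u (r)))

size = 3


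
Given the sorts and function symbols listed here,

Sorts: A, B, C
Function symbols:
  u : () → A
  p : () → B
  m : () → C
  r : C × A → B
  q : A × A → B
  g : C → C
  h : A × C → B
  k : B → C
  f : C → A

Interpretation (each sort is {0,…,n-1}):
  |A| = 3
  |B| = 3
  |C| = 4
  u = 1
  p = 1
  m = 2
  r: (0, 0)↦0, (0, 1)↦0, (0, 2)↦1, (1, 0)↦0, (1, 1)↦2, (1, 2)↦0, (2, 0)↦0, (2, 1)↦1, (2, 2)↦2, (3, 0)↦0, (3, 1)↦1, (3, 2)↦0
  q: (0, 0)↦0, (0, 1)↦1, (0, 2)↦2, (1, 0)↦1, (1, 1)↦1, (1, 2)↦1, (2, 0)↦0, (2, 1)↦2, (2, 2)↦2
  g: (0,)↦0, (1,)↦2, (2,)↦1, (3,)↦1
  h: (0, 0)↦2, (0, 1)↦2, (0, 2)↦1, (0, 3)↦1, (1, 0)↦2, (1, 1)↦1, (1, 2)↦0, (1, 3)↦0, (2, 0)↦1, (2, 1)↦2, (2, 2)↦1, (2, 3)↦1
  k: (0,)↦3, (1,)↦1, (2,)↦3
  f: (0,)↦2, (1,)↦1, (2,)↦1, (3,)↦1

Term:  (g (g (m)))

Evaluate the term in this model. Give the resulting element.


value = 2

  m = 2
  (g (m)) = g(2,) = 1
  (g (g (m))) = g(1,) = 2


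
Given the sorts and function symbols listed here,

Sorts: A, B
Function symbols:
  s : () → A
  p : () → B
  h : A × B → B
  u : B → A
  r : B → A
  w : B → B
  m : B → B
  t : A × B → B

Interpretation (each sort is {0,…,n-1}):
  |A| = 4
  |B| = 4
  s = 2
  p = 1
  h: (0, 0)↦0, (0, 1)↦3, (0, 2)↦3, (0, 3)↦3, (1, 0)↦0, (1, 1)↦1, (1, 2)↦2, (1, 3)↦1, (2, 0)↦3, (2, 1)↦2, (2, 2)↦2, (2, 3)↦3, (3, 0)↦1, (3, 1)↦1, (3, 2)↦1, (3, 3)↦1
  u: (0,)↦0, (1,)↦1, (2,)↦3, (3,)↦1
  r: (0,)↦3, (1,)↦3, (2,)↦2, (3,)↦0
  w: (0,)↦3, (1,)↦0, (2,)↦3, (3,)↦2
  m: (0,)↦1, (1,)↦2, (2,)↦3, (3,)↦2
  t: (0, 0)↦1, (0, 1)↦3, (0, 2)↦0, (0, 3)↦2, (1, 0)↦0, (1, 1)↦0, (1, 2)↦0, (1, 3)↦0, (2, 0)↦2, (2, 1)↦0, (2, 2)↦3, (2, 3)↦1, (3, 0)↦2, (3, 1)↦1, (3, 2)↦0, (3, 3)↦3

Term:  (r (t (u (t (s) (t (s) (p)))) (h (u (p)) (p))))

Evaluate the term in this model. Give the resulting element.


value = 3

  s = 2
  s = 2
  p = 1
  (t (s) (p)) = t(2, 1) = 0
  (t (s) (t (s) (p))) = t(2, 0) = 2
  (u (t (s) (t (s) (p)))) = u(2,) = 3
  p = 1
  (u (p)) = u(1,) = 1
  p = 1
  (h (u (p)) (p)) = h(1, 1) = 1
  (t (u (t (s) (t (s) (p)))) (h (u (p)) (p))) = t(3, 1) = 1
  (r (t (u (t (s) (t (s) (p)))) (h (u (p)) (p)))) = r(1,) = 3


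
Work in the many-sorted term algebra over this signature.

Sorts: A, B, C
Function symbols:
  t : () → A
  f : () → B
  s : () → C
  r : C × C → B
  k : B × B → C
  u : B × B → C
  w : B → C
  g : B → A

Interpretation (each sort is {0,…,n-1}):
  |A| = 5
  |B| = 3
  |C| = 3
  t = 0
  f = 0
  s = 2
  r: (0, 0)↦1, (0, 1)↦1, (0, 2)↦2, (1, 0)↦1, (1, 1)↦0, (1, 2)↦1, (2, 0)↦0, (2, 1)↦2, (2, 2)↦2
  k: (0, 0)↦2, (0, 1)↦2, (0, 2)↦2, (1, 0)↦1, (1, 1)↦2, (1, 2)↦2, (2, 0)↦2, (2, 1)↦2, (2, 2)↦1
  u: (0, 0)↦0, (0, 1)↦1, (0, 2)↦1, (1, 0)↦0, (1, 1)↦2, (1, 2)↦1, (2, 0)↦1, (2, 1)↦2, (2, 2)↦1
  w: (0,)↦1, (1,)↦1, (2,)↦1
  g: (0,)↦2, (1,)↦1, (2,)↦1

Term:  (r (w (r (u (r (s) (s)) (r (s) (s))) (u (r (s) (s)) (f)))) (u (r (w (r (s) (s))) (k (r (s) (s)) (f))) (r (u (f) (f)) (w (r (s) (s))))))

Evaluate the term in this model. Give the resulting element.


value = 1

  s = 2
  s = 2
  (r (s) (s)) = r(2, 2) = 2
  s = 2
  s = 2
  (r (s) (s)) = r(2, 2) = 2
  (u (r (s) (s)) (r (s) (s))) = u(2, 2) = 1
  s = 2
  s = 2
  (r (s) (s)) = r(2, 2) = 2
  f = 0
  (u (r (s) (s)) (f)) = u(2, 0) = 1
  (r (u (r (s) (s)) (r (s) (s))) (u (r (s) (s)) (f))) = r(1, 1) = 0
  (w (r (u (r (s) (s)) (r (s) (s))) (u (r (s) (s)) (f)))) = w(0,) = 1
  s = 2
  s = 2
  (r (s) (s)) = r(2, 2) = 2
  (w (r (s) (s))) = w(2,) = 1
  s = 2
  s = 2
  (r (s) (s)) = r(2, 2) = 2
  f = 0
  (k (r (s) (s)) (f)) = k(2, 0) = 2
  (r (w (r (s) (s))) (k (r (s) (s)) (f))) = r(1, 2) = 1
  f = 0
  f = 0
  (u (f) (f)) = u(0, 0) = 0
  s = 2
  s = 2
  (r (s) (s)) = r(2, 2) = 2
  (w (r (s) (s))) = w(2,) = 1
  (r (u (f) (f)) (w (r (s) (s)))) = r(0, 1) = 1
  (u (r (w (r (s) (s))) (k (r (s) (s)) (f))) (r (u (f) (f)) (w (r (s) (s))))) = u(1, 1) = 2
  (r (w (r (u (r (s) (s)) (r (s) (s))) (u (r (s) (s)) (f)))) (u (r (w (r (s) (s))) (k (r (s) (s)) (f))) (r (u (f) (f)) (w (r (s) (s)))))) = r(1, 2) = 1


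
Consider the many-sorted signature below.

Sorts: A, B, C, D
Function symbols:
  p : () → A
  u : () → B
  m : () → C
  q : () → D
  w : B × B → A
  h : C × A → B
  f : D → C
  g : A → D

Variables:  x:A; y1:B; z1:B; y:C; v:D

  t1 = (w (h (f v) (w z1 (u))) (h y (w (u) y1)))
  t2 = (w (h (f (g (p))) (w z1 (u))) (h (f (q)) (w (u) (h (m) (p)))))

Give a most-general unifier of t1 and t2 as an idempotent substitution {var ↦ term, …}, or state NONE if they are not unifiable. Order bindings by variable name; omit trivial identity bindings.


{v ↦ (g (p)), y ↦ (f (q)), y1 ↦ (h (m) (p))}


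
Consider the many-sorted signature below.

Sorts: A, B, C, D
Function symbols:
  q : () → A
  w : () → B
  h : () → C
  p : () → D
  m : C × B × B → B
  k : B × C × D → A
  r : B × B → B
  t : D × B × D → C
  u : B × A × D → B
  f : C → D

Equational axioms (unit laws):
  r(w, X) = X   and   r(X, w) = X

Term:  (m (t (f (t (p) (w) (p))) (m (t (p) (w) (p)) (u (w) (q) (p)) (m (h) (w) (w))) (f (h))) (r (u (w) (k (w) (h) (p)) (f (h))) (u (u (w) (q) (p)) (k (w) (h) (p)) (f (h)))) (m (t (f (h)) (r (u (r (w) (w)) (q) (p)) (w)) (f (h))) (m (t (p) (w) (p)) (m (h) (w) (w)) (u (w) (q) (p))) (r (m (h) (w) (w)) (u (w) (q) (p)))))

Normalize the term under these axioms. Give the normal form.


normal form = (m (t (f (t (p) (w) (p))) (m (t (p) (w) (p)) (u (w) (q) (p)) (m (h) (w) (w))) (f (h))) (r (u (w) (k (w) (h) (p)) (f (h))) (u (u (w) (q) (p)) (k (w) (h) (p)) (f (h)))) (m (t (f (h)) (u (w) (q) (p)) (f (h))) (m (t (p) (w) (p)) (m (h) (w) (w)) (u (w) (q) (p))) (r (m (h) (w) (w)) (u (w) (q) (p)))))

1. (m (t (f (t (p) (w) (p))) (m (t (p) (w) (p)) (u (w) (q) (p)) (m (h) (w) (w))) (f (h))) (r (u (w) (k (w) (h) (p)) (f (h))) (u (u (w) (q) (p)) (k (w) (h) (p)) (f (h)))) (m (t (f (h)) (r (u (r (w) (w)) (q) (p)) (w)) (f (h))) (m (t (p) (w) (p)) (m (h) (w) (w)) (u (w) (q) (p))) (r (m (h) (w) (w)) (u (w) (q) (p)))))  →  (m (t (f (t (p) (w) (p))) (m (t (p) (w) (p)) (u (w) (q) (p)) (m (h) (w) (w))) (f (h))) (r (u (w) (k (w) (h) (p)) (f (h))) (u (u (w) (q) (p)) (k (w) (h) (p)) (f (h)))) (m (t (f (h)) (u (r (w) (w)) (q) (p)) (f (h))) (m (t (p) (w) (p)) (m (h) (w) (w)) (u (w) (q) (p))) (r (m (h) (w) (w)) (u (w) (q) (p)))))
2. (m (t (f (t (p) (w) (p))) (m (t (p) (w) (p)) (u (w) (q) (p)) (m (h) (w) (w))) (f (h))) (r (u (w) (k (w) (h) (p)) (f (h))) (u (u (w) (q) (p)) (k (w) (h) (p)) (f (h)))) (m (t (f (h)) (u (r (w) (w)) (q) (p)) (f (h))) (m (t (p) (w) (p)) (m (h) (w) (w)) (u (w) (q) (p))) (r (m (h) (w) (w)) (u (w) (q) (p)))))  →  (m (t (f (t (p) (w) (p))) (m (t (p) (w) (p)) (u (w) (q) (p)) (m (h) (w) (w))) (f (h))) (r (u (w) (k (w) (h) (p)) (f (h))) (u (u (w) (q) (p)) (k (w) (h) (p)) (f (h)))) (m (t (f (h)) (u (w) (q) (p)) (f (h))) (m (t (p) (w) (p)) (m (h) (w) (w)) (u (w) (q) (p))) (r (m (h) (w) (w)) (u (w) (q) (p)))))


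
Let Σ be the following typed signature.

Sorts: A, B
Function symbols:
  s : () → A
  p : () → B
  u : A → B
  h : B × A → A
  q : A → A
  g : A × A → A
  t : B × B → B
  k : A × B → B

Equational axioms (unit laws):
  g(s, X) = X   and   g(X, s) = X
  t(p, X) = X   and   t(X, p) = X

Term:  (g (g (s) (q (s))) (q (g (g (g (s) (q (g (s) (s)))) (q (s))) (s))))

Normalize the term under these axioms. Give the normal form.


normal form = (g (q (s)) (q (g (q (s)) (q (s)))))

1. (g (g (s) (q (s))) (q (g (g (g (s) (q (g (s) (s)))) (q (s))) (s))))  →  (g (q (s)) (q (g (g (g (s) (q (g (s) (s)))) (q (s))) (s))))
2. (g (q (s)) (q (g (g (g (s) (q (g (s) (s)))) (q (s))) (s))))  →  (g (q (s)) (q (g (g (s) (q (g (s) (s)))) (q (s)))))
3. (g (q (s)) (q (g (g (s) (q (g (s) (s)))) (q (s)))))  →  (g (q (s)) (q (g (q (g (s) (s))) (q (s)))))
4. (g (q (s)) (q (g (q (g (s) (s))) (q (s)))))  →  (g (q (s)) (q (g (q (s)) (q (s)))))


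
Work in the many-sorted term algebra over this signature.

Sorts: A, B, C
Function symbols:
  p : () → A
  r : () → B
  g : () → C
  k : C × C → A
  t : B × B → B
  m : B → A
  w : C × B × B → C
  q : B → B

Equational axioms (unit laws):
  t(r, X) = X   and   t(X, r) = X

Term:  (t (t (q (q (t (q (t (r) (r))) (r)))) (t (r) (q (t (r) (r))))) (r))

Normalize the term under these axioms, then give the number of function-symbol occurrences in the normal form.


1. (t (t (q (q (t (q (t (r) (r))) (r)))) (t (r) (q (t (r) (r))))) (r))  →  (t (q (q (t (q (t (r) (r))) (r)))) (t (r) (q (t (r) (r)))))
2. (t (q (q (t (q (t (r) (r))) (r)))) (t (r) (q (t (r) (r)))))  →  (t (q (q (q (t (r) (r))))) (t (r) (q (t (r) (r)))))
3. (t (q (q (q (t (r) (r))))) (t (r) (q (t (r) (r)))))  →  (t (q (q (q (r)))) (t (r) (q (t (r) (r)))))
4. (t (q (q (q (r)))) (t (r) (q (t (r) (r)))))  →  (t (q (q (q (r)))) (q (t (r) (r))))
5. (t (q (q (q (r)))) (q (t (r) (r))))  →  (t (q (q (q (r)))) (q (r)))
normal form: (t (q (q (q (r)))) (q (r)))

size = 7


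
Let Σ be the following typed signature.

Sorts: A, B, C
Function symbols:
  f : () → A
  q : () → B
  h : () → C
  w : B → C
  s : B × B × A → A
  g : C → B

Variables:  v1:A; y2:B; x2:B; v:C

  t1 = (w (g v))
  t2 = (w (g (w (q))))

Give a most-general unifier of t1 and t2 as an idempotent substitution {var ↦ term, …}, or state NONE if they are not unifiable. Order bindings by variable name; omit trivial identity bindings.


{v ↦ (w (q))}


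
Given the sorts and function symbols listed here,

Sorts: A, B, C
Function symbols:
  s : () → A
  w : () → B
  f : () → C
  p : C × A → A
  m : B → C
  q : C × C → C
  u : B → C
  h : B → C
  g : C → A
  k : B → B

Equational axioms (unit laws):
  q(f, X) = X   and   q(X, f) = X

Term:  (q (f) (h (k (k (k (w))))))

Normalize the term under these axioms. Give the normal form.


1. (q (f) (h (k (k (k (w))))))  →  (h (k (k (k (w)))))

normal form = (h (k (k (k (w)))))


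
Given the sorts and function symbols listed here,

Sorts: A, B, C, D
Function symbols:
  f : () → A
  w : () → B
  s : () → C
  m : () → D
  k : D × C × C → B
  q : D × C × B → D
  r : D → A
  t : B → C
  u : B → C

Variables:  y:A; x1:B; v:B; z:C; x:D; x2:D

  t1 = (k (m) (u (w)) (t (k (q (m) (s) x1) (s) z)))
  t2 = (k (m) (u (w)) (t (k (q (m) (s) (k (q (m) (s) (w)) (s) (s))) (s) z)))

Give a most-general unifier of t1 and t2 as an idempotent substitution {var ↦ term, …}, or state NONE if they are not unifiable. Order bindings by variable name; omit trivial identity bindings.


{x1 ↦ (k (q (m) (s) (w)) (s) (s))}


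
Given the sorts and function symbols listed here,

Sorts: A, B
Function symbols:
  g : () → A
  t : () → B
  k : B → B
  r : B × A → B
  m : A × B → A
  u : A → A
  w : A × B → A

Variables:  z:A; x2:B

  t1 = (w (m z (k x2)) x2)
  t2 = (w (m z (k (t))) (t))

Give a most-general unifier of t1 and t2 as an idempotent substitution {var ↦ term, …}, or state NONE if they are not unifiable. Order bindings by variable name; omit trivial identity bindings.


{x2 ↦ (t)}


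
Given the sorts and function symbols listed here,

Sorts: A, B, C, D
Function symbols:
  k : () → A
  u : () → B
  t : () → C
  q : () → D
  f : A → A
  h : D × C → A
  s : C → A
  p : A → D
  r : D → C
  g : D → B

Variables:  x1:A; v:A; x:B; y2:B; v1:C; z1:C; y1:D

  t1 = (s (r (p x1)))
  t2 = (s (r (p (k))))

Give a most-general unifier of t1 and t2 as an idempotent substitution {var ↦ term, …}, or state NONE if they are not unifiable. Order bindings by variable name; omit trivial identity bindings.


{x1 ↦ (k)}


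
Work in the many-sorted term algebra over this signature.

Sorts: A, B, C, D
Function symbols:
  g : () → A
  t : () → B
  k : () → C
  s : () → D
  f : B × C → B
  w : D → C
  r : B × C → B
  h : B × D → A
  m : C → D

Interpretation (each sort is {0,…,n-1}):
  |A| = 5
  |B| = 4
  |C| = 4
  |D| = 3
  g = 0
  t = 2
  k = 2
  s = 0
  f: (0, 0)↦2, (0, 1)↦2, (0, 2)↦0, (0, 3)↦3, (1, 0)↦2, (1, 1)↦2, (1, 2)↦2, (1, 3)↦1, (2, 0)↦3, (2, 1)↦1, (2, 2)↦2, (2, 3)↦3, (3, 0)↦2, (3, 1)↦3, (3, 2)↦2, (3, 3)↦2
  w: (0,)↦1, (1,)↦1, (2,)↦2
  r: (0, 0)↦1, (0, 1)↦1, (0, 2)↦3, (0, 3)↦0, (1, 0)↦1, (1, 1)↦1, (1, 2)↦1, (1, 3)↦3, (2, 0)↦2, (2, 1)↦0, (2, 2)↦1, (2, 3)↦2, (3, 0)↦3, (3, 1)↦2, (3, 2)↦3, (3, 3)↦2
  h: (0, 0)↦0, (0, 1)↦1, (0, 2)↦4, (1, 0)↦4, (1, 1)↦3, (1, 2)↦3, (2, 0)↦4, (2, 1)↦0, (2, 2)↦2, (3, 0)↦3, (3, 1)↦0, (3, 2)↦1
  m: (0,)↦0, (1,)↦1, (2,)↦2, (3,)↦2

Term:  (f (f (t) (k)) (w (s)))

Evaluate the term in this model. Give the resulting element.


  t = 2
  k = 2
  (f (t) (k)) = f(2, 2) = 2
  s = 0
  (w (s)) = w(0,) = 1
  (f (f (t) (k)) (w (s))) = f(2, 1) = 1

value = 1


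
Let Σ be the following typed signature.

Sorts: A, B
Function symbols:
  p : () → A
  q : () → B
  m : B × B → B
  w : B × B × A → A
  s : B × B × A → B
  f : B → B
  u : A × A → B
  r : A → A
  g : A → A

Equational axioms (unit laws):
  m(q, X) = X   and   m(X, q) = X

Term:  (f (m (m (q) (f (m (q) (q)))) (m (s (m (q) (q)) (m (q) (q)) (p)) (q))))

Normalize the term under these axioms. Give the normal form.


normal form = (f (m (f (q)) (s (q) (q) (p))))

1. (f (m (m (q) (f (m (q) (q)))) (m (s (m (q) (q)) (m (q) (q)) (p)) (q))))  →  (f (m (f (m (q) (q))) (m (s (m (q) (q)) (m (q) (q)) (p)) (q))))
2. (f (m (f (m (q) (q))) (m (s (m (q) (q)) (m (q) (q)) (p)) (q))))  →  (f (m (f (q)) (m (s (m (q) (q)) (m (q) (q)) (p)) (q))))
3. (f (m (f (q)) (m (s (m (q) (q)) (m (q) (q)) (p)) (q))))  →  (f (m (f (q)) (s (m (q) (q)) (m (q) (q)) (p))))
4. (f (m (f (q)) (s (m (q) (q)) (m (q) (q)) (p))))  →  (f (m (f (q)) (s (q) (m (q) (q)) (p))))
5. (f (m (f (q)) (s (q) (m (q) (q)) (p))))  →  (f (m (f (q)) (s (q) (q) (p))))


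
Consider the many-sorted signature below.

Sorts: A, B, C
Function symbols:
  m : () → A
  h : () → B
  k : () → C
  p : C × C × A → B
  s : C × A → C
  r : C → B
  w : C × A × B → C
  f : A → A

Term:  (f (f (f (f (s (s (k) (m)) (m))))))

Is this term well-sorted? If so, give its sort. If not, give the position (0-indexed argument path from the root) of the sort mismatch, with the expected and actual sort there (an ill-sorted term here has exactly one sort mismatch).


ill-sorted at position [0, 0, 0, 0]: expected A, got C

            (k) : C
            (m) : A
          (s (k) (m)) : C
          (m) : A
        (s (s (k) (m)) (m)) : C
      (f (s (s (k) (m)) (m))) : ✗ arg 0 at [0, 0, 0, 0] has sort C, expected A


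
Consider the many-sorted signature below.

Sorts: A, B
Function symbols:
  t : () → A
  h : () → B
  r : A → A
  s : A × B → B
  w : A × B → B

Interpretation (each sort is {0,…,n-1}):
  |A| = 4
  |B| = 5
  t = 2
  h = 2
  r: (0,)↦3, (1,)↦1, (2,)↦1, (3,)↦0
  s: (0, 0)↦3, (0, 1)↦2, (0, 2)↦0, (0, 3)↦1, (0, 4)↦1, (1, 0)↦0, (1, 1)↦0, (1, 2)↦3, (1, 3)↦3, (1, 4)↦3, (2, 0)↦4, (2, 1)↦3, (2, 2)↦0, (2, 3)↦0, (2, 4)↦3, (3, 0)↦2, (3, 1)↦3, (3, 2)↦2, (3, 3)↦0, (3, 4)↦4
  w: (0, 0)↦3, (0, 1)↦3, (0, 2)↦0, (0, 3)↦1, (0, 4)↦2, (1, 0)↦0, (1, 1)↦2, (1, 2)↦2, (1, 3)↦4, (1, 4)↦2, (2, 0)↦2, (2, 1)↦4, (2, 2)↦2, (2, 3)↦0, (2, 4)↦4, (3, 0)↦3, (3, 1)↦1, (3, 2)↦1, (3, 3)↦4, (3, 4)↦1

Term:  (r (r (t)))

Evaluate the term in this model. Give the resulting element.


value = 1

  t = 2
  (r (t)) = r(2,) = 1
  (r (r (t))) = r(1,) = 1


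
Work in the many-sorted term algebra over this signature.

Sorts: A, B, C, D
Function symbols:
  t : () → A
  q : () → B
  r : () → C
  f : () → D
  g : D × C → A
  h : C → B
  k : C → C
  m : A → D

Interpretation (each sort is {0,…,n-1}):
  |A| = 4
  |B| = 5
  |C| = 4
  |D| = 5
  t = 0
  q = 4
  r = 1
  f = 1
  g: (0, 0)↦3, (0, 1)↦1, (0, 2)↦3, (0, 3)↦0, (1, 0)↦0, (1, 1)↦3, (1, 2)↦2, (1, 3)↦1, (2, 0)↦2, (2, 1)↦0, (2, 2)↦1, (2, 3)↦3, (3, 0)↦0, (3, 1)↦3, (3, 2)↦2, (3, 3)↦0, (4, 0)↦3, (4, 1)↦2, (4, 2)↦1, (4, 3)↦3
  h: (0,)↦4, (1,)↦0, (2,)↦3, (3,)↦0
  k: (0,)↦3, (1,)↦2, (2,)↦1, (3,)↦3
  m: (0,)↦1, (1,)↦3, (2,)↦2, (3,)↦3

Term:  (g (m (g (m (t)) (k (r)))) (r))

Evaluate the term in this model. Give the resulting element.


  t = 0
  (m (t)) = m(0,) = 1
  r = 1
  (k (r)) = k(1,) = 2
  (g (m (t)) (k (r))) = g(1, 2) = 2
  (m (g (m (t)) (k (r)))) = m(2,) = 2
  r = 1
  (g (m (g (m (t)) (k (r)))) (r)) = g(2, 1) = 0

value = 0


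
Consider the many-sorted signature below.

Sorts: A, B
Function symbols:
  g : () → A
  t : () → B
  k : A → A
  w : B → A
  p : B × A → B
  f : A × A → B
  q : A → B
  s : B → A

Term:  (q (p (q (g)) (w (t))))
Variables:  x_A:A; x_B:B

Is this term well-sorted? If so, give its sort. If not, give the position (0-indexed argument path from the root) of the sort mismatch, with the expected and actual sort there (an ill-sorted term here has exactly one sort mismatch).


ill-sorted at position [0]: expected A, got B

      (g) : A
    (q (g)) : B
      (t) : B
    (w (t)) : A
  (p (q (g)) (w (t))) : B
(q (p (q (g)) (w (t)))) : ✗ arg 0 at [0] has sort B, expected A


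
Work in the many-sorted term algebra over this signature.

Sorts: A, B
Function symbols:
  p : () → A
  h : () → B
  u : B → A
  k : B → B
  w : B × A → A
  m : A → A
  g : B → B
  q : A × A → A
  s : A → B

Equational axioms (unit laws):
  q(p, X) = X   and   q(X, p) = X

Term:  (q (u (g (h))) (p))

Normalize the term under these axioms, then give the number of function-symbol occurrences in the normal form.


size = 3

1. (q (u (g (h))) (p))  →  (u (g (h)))
normal form: (u (g (h)))


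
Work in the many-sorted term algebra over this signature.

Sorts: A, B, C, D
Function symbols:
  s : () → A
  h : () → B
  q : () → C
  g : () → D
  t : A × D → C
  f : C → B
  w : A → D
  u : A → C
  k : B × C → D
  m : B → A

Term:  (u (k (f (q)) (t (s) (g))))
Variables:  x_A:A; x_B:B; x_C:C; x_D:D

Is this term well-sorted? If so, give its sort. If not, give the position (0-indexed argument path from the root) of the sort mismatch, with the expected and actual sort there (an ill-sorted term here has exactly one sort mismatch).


ill-sorted at position [0]: expected A, got D

      (q) : C
    (f (q)) : B
      (s) : A
      (g) : D
    (t (s) (g)) : C
  (k (f (q)) (t (s) (g))) : D
(u (k (f (q)) (t (s) (g)))) : ✗ arg 0 at [0] has sort D, expected A


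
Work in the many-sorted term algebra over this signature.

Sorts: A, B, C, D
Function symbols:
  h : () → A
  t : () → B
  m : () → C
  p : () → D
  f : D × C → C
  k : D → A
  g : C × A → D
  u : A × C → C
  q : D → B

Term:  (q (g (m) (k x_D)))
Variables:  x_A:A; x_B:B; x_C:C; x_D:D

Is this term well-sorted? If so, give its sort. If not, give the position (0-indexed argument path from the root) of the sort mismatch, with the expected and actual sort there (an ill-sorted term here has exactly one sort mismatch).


well-sorted; sort = B

    (m) : C
      x_D : D
    (k x_D) : A
  (g (m) (k x_D)) : D
(q (g (m) (k x_D))) : B


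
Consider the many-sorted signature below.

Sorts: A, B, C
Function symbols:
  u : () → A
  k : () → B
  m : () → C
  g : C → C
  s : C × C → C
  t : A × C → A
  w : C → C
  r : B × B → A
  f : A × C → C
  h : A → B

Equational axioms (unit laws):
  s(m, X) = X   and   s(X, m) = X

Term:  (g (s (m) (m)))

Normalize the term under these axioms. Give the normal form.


normal form = (g (m))

1. (g (s (m) (m)))  →  (g (m))


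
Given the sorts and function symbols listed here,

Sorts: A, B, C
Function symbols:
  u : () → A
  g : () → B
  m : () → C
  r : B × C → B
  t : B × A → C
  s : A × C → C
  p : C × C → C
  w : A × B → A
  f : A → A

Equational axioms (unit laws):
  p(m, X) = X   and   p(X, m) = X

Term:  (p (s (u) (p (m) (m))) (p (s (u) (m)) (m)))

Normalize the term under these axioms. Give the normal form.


normal form = (p (s (u) (m)) (s (u) (m)))

1. (p (s (u) (p (m) (m))) (p (s (u) (m)) (m)))  →  (p (s (u) (m)) (p (s (u) (m)) (m)))
2. (p (s (u) (m)) (p (s (u) (m)) (m)))  →  (p (s (u) (m)) (s (u) (m)))


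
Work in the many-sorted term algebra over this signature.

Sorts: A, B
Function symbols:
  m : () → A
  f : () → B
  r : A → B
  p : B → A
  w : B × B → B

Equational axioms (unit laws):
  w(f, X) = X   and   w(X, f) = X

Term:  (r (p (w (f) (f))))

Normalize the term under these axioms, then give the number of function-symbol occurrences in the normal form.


size = 3

1. (r (p (w (f) (f))))  →  (r (p (f)))
normal form: (r (p (f)))


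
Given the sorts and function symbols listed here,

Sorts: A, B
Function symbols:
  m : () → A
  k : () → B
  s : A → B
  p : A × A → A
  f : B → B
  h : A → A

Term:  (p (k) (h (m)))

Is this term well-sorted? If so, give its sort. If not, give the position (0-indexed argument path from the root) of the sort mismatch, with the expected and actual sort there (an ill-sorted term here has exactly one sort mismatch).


  (k) : B
    (m) : A
  (h (m)) : A
(p (k) (h (m))) : ✗ arg 0 at [0] has sort B, expected A

ill-sorted at position [0]: expected A, got B


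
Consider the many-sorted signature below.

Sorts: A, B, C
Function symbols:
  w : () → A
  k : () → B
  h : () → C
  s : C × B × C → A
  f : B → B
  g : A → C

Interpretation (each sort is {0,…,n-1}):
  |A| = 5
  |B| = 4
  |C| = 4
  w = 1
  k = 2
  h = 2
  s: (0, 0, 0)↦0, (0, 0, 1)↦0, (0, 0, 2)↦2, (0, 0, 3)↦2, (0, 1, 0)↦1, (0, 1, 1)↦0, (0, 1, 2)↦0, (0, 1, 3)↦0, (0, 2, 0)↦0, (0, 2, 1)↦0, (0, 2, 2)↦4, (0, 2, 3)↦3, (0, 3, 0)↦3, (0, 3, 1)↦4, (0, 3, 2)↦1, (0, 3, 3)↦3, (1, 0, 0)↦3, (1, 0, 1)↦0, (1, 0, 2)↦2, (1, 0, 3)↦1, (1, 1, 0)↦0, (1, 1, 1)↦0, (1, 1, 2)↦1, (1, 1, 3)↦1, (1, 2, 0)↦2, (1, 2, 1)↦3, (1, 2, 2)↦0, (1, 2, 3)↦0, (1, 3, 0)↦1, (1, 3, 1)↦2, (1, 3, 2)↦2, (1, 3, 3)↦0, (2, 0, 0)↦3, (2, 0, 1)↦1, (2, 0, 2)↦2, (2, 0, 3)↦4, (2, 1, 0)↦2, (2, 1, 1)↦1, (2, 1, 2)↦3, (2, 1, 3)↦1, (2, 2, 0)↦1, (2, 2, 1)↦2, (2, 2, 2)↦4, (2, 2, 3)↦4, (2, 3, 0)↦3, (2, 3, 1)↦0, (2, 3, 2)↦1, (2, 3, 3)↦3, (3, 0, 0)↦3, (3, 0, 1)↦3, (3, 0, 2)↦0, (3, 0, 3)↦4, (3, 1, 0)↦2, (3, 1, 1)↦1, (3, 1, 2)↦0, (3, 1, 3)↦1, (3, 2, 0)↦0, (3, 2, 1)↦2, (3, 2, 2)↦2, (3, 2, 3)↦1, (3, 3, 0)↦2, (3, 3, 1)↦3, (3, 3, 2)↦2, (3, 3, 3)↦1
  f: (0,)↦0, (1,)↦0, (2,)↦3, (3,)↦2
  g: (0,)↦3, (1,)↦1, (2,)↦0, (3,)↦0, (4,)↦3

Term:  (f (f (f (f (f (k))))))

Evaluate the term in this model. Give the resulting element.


  k = 2
  (f (k)) = f(2,) = 3
  (f (f (k))) = f(3,) = 2
  (f (f (f (k)))) = f(2,) = 3
  (f (f (f (f (k))))) = f(3,) = 2
  (f (f (f (f (f (k)))))) = f(2,) = 3

value = 3


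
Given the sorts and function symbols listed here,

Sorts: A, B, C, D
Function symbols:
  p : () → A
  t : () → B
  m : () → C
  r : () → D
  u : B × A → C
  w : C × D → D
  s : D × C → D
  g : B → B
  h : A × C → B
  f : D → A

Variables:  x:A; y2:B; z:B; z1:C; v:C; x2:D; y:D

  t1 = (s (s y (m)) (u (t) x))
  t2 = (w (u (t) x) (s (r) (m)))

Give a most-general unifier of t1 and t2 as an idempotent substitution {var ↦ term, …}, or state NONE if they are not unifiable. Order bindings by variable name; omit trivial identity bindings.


head clash or occurs-check failure — not unifiable

NONE (not unifiable)


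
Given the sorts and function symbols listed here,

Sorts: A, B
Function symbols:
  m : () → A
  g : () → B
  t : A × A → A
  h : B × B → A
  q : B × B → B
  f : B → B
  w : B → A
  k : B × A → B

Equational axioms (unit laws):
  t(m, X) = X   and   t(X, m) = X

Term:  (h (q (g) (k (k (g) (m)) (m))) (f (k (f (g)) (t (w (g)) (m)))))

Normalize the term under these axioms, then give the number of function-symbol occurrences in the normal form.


1. (h (q (g) (k (k (g) (m)) (m))) (f (k (f (g)) (t (w (g)) (m)))))  →  (h (q (g) (k (k (g) (m)) (m))) (f (k (f (g)) (w (g)))))
normal form: (h (q (g) (k (k (g) (m)) (m))) (f (k (f (g)) (w (g)))))

size = 14


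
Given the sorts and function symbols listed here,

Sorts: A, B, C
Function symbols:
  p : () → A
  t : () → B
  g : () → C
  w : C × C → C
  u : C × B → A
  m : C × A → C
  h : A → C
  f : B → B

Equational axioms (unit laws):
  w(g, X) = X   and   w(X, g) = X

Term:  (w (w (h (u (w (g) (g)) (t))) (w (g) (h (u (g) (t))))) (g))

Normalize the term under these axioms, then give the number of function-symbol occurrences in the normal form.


1. (w (w (h (u (w (g) (g)) (t))) (w (g) (h (u (g) (t))))) (g))  →  (w (h (u (w (g) (g)) (t))) (w (g) (h (u (g) (t)))))
2. (w (h (u (w (g) (g)) (t))) (w (g) (h (u (g) (t)))))  →  (w (h (u (g) (t))) (w (g) (h (u (g) (t)))))
3. (w (h (u (g) (t))) (w (g) (h (u (g) (t)))))  →  (w (h (u (g) (t))) (h (u (g) (t))))
normal form: (w (h (u (g) (t))) (h (u (g) (t))))

size = 9


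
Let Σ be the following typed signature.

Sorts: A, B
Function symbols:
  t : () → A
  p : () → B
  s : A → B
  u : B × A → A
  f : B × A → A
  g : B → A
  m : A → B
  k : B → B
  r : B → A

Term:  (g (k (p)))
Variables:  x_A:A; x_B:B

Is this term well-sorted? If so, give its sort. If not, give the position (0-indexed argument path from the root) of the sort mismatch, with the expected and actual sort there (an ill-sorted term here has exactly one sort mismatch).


    (p) : B
  (k (p)) : B
(g (k (p))) : A

well-sorted; sort = A


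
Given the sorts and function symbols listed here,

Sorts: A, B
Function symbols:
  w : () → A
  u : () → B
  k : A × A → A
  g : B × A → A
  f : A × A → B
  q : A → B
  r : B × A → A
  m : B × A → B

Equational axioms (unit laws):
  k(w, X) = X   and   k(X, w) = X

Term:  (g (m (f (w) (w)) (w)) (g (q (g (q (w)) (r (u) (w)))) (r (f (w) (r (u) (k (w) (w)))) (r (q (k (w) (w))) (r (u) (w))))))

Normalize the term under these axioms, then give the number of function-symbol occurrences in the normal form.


size = 26

1. (g (m (f (w) (w)) (w)) (g (q (g (q (w)) (r (u) (w)))) (r (f (w) (r (u) (k (w) (w)))) (r (q (k (w) (w))) (r (u) (w))))))  →  (g (m (f (w) (w)) (w)) (g (q (g (q (w)) (r (u) (w)))) (r (f (w) (r (u) (w))) (r (q (k (w) (w))) (r (u) (w))))))
2. (g (m (f (w) (w)) (w)) (g (q (g (q (w)) (r (u) (w)))) (r (f (w) (r (u) (w))) (r (q (k (w) (w))) (r (u) (w))))))  →  (g (m (f (w) (w)) (w)) (g (q (g (q (w)) (r (u) (w)))) (r (f (w) (r (u) (w))) (r (q (w)) (r (u) (w))))))
normal form: (g (m (f (w) (w)) (w)) (g (q (g (q (w)) (r (u) (w)))) (r (f (w) (r (u) (w))) (r (q (w)) (r (u) (w))))))


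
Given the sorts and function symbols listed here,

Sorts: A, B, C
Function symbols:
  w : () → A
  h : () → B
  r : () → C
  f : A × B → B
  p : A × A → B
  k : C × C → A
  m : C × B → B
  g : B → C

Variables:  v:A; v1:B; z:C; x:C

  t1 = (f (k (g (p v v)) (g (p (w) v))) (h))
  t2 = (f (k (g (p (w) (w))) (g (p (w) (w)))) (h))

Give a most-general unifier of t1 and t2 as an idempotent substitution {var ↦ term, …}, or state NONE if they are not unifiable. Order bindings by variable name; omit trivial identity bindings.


{v ↦ (w)}


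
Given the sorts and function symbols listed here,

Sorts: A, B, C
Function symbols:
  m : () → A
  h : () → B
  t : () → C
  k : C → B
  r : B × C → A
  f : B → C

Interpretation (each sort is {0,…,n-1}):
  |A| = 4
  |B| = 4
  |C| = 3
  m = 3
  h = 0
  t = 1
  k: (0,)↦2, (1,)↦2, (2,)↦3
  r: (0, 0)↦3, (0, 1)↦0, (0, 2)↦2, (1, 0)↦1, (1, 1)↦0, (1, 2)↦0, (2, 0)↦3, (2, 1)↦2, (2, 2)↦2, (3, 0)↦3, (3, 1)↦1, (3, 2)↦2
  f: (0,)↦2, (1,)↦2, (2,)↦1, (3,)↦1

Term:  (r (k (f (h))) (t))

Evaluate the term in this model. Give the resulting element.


  h = 0
  (f (h)) = f(0,) = 2
  (k (f (h))) = k(2,) = 3
  t = 1
  (r (k (f (h))) (t)) = r(3, 1) = 1

value = 1


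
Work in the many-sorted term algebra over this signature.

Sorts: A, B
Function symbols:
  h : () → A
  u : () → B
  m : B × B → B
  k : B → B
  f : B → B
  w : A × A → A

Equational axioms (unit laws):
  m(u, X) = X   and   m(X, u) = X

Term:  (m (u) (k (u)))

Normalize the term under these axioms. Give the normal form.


1. (m (u) (k (u)))  →  (k (u))

normal form = (k (u))


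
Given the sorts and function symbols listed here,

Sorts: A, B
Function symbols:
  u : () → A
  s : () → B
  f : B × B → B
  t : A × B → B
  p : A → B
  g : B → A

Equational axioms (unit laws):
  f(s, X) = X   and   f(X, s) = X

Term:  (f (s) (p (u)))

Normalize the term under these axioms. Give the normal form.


normal form = (p (u))

1. (f (s) (p (u)))  →  (p (u))


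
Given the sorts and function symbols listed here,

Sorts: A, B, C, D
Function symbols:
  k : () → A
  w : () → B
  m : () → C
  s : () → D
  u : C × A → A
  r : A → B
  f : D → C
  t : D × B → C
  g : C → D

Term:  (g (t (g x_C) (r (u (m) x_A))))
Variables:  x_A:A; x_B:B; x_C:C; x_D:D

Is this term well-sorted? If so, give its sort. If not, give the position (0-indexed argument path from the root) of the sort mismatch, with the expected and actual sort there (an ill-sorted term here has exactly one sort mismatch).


      x_C : C
    (g x_C) : D
        (m) : C
        x_A : A
      (u (m) x_A) : A
    (r (u (m) x_A)) : B
  (t (g x_C) (r (u (m) x_A))) : C
(g (t (g x_C) (r (u (m) x_A)))) : D

well-sorted; sort = D


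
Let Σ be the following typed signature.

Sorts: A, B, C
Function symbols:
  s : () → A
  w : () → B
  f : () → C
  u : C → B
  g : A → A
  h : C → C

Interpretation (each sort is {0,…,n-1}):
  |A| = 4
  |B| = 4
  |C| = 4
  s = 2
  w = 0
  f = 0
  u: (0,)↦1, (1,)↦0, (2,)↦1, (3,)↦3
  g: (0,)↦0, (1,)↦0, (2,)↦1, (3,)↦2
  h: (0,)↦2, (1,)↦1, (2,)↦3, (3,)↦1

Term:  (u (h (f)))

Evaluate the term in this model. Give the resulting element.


  f = 0
  (h (f)) = h(0,) = 2
  (u (h (f))) = u(2,) = 1

value = 1


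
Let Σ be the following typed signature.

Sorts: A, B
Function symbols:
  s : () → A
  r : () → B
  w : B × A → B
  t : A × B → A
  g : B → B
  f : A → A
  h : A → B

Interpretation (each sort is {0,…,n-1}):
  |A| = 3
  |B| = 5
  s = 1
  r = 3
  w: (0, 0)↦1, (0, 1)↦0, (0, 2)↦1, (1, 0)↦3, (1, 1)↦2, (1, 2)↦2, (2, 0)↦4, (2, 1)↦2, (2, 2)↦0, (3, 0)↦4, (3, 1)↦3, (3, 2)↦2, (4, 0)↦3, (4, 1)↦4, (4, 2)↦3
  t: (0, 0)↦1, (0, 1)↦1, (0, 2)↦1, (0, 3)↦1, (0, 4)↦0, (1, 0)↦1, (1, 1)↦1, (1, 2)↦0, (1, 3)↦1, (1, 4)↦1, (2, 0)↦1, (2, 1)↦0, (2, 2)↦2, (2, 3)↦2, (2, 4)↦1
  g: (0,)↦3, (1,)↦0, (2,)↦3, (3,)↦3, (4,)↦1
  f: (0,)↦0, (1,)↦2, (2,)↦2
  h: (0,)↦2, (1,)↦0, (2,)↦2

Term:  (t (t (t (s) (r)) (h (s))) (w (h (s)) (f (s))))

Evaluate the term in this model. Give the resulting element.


  s = 1
  r = 3
  (t (s) (r)) = t(1, 3) = 1
  s = 1
  (h (s)) = h(1,) = 0
  (t (t (s) (r)) (h (s))) = t(1, 0) = 1
  s = 1
  (h (s)) = h(1,) = 0
  s = 1
  (f (s)) = f(1,) = 2
  (w (h (s)) (f (s))) = w(0, 2) = 1
  (t (t (t (s) (r)) (h (s))) (w (h (s)) (f (s)))) = t(1, 1) = 1

value = 1


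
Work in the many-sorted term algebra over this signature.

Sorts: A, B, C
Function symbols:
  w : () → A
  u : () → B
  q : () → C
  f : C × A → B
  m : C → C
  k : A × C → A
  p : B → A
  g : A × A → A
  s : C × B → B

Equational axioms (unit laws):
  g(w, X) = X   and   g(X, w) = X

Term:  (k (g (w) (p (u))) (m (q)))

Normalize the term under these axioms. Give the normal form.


normal form = (k (p (u)) (m (q)))

1. (k (g (w) (p (u))) (m (q)))  →  (k (p (u)) (m (q)))


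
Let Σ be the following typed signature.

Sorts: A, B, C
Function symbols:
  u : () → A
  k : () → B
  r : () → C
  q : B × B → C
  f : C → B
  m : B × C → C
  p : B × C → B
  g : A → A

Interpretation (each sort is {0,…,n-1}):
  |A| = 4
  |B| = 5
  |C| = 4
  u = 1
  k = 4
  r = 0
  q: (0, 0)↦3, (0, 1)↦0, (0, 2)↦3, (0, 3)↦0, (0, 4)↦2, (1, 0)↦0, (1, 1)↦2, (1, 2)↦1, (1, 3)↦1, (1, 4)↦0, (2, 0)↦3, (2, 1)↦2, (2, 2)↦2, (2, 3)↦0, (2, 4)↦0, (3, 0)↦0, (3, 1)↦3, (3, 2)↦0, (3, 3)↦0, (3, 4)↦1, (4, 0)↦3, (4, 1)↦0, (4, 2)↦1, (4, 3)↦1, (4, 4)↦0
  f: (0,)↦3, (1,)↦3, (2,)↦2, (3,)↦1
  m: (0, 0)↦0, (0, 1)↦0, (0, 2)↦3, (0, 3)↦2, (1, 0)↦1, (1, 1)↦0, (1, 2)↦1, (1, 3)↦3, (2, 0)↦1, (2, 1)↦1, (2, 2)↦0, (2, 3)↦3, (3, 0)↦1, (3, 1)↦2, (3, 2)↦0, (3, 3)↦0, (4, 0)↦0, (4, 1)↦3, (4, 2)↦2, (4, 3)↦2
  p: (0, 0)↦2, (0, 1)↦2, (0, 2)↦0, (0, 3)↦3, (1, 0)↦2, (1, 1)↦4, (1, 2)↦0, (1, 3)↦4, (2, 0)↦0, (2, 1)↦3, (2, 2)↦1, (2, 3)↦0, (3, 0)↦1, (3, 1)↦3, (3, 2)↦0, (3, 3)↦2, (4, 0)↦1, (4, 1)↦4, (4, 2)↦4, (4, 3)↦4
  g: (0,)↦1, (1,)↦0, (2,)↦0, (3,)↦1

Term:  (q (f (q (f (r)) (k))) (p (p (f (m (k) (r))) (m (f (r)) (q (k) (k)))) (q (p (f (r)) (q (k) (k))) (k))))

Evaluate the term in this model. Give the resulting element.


  r = 0
  (f (r)) = f(0,) = 3
  k = 4
  (q (f (r)) (k)) = q(3, 4) = 1
  (f (q (f (r)) (k))) = f(1,) = 3
  k = 4
  r = 0
  (m (k) (r)) = m(4, 0) = 0
  (f (m (k) (r))) = f(0,) = 3
  r = 0
  (f (r)) = f(0,) = 3
  k = 4
  k = 4
  (q (k) (k)) = q(4, 4) = 0
  (m (f (r)) (q (k) (k))) = m(3, 0) = 1
  (p (f (m (k) (r))) (m (f (r)) (q (k) (k)))) = p(3, 1) = 3
  r = 0
  (f (r)) = f(0,) = 3
  k = 4
  k = 4
  (q (k) (k)) = q(4, 4) = 0
  (p (f (r)) (q (k) (k))) = p(3, 0) = 1
  k = 4
  (q (p (f (r)) (q (k) (k))) (k)) = q(1, 4) = 0
  (p (p (f (m (k) (r))) (m (f (r)) (q (k) (k)))) (q (p (f (r)) (q (k) (k))) (k))) = p(3, 0) = 1
  (q (f (q (f (r)) (k))) (p (p (f (m (k) (r))) (m (f (r)) (q (k) (k)))) (q (p (f (r)) (q (k) (k))) (k)))) = q(3, 1) = 3

value = 3


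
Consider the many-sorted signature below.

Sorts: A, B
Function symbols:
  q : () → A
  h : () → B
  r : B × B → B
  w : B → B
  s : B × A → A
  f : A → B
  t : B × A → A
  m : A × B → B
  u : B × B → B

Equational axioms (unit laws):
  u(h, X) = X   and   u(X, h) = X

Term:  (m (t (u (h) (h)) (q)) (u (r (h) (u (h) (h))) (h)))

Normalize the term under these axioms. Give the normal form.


normal form = (m (t (h) (q)) (r (h) (h)))

1. (m (t (u (h) (h)) (q)) (u (r (h) (u (h) (h))) (h)))  →  (m (t (h) (q)) (u (r (h) (u (h) (h))) (h)))
2. (m (t (h) (q)) (u (r (h) (u (h) (h))) (h)))  →  (m (t (h) (q)) (r (h) (u (h) (h))))
3. (m (t (h) (q)) (r (h) (u (h) (h))))  →  (m (t (h) (q)) (r (h) (h)))


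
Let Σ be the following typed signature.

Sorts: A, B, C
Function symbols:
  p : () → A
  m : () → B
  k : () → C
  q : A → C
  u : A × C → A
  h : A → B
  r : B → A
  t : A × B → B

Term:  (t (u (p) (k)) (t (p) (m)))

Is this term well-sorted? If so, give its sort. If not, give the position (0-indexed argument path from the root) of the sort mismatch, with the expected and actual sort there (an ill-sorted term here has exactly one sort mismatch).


well-sorted; sort = B

    (p) : A
    (k) : C
  (u (p) (k)) : A
    (p) : A
    (m) : B
  (t (p) (m)) : B
(t (u (p) (k)) (t (p) (m))) : B


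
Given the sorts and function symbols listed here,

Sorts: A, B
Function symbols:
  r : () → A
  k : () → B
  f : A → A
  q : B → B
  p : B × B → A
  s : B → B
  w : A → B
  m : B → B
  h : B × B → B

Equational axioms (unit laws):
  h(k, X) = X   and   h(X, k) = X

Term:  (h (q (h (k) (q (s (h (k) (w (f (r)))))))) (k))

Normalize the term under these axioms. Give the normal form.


1. (h (q (h (k) (q (s (h (k) (w (f (r)))))))) (k))  →  (q (h (k) (q (s (h (k) (w (f (r))))))))
2. (q (h (k) (q (s (h (k) (w (f (r))))))))  →  (q (q (s (h (k) (w (f (r)))))))
3. (q (q (s (h (k) (w (f (r)))))))  →  (q (q (s (w (f (r))))))

normal form = (q (q (s (w (f (r))))))


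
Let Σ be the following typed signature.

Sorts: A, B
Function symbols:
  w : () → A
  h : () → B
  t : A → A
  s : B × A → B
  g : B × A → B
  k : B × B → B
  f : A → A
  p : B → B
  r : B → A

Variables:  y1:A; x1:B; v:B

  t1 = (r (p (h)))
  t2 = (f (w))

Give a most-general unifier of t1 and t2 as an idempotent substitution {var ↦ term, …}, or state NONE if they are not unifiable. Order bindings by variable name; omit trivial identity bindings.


head clash or occurs-check failure — not unifiable

NONE (not unifiable)


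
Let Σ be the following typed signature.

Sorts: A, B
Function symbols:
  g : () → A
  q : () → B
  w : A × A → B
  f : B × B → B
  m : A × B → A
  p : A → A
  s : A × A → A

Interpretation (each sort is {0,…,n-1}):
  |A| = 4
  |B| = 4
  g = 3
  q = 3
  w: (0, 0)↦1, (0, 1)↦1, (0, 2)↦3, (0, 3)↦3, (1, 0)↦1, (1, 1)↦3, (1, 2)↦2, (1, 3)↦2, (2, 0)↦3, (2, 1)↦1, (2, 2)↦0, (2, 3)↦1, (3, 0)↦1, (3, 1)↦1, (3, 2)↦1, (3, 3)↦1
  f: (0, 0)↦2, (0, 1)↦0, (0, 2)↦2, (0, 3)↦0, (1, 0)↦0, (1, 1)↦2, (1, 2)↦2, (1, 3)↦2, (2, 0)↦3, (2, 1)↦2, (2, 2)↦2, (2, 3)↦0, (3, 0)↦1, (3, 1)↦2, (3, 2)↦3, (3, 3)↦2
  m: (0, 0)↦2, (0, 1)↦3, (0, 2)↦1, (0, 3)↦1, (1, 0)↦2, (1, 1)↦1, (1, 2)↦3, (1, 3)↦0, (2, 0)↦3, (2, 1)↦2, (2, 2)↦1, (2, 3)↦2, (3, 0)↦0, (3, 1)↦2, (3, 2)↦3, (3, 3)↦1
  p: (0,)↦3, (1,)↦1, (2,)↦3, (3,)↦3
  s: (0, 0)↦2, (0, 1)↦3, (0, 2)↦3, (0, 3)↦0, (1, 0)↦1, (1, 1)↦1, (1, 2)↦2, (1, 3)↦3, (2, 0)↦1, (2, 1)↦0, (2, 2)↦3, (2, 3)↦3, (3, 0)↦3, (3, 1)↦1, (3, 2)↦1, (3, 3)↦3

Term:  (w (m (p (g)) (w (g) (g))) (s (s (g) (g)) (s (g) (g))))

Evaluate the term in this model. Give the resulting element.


  g = 3
  (p (g)) = p(3,) = 3
  g = 3
  g = 3
  (w (g) (g)) = w(3, 3) = 1
  (m (p (g)) (w (g) (g))) = m(3, 1) = 2
  g = 3
  g = 3
  (s (g) (g)) = s(3, 3) = 3
  g = 3
  g = 3
  (s (g) (g)) = s(3, 3) = 3
  (s (s (g) (g)) (s (g) (g))) = s(3, 3) = 3
  (w (m (p (g)) (w (g) (g))) (s (s (g) (g)) (s (g) (g)))) = w(2, 3) = 1

value = 1
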